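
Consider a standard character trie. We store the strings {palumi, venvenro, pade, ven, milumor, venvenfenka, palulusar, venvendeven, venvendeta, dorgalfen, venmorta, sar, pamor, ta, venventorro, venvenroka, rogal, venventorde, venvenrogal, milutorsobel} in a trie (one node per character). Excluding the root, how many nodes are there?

Trace insertions, counting only characters that open a new branch:
  "palumi" → 6 new (p, a, l, u, m, i)
  "venvenro" → 8 new (v, e, n, v, e, n, r, o)
  "pade" → prefix "pa" already present; 2 new (d, e)
  "ven" → prefix "ven" already present; 0 new (none)
  "milumor" → 7 new (m, i, l, u, m, o, r)
  "venvenfenka" → prefix "venven" already present; 5 new (f, e, n, k, a)
  "palulusar" → prefix "palu" already present; 5 new (l, u, s, a, r)
  "venvendeven" → prefix "venven" already present; 5 new (d, e, v, e, n)
  "venvendeta" → prefix "venvende" already present; 2 new (t, a)
  "dorgalfen" → 9 new (d, o, r, g, a, l, f, e, n)
  "venmorta" → prefix "ven" already present; 5 new (m, o, r, t, a)
  "sar" → 3 new (s, a, r)
  "pamor" → prefix "pa" already present; 3 new (m, o, r)
  "ta" → 2 new (t, a)
  "venventorro" → prefix "venven" already present; 5 new (t, o, r, r, o)
  "venvenroka" → prefix "venvenro" already present; 2 new (k, a)
  "rogal" → 5 new (r, o, g, a, l)
  "venventorde" → prefix "venventor" already present; 2 new (d, e)
  "venvenrogal" → prefix "venvenro" already present; 3 new (g, a, l)
  "milutorsobel" → prefix "milu" already present; 8 new (t, o, r, s, o, b, e, l)
Total nodes = 6 + 8 + 2 + 0 + 7 + 5 + 5 + 5 + 2 + 9 + 5 + 3 + 3 + 2 + 5 + 2 + 5 + 2 + 3 + 8 = 87

87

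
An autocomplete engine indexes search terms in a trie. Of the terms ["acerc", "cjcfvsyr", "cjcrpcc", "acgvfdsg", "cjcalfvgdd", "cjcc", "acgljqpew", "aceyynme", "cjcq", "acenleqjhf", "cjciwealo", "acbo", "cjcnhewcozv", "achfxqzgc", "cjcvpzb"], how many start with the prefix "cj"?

8

Traverse to the node for "cj", then collect every word in that subtree.
Matches: "cjcalfvgdd", "cjcc", "cjcfvsyr", "cjciwealo", "cjcnhewcozv", "cjcq", "cjcrpcc", "cjcvpzb"
Count: 8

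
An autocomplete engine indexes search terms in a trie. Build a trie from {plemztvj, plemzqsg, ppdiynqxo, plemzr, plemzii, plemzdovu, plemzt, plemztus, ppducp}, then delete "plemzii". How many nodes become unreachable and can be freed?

2

Walk "plemzii" from the leaf back toward the root, removing each node that no remaining word uses.
The suffix "ii" (2 nodes) is used only by "plemzii"; the node for "plemz" still has the child "t", so pruning stops there.
Nodes removed: 2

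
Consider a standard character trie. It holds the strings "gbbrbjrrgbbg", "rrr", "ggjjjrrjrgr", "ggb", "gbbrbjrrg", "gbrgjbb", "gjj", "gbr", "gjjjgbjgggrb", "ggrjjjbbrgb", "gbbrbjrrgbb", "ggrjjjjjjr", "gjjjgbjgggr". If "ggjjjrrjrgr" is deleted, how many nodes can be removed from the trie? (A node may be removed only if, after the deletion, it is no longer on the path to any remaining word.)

9

Walk "ggjjjrrjrgr" from the leaf back toward the root, removing each node that no remaining word uses.
The suffix "jjjrrjrgr" (9 nodes) is used only by "ggjjjrrjrgr"; the node for "gg" still has the child "b", so pruning stops there.
Nodes removed: 9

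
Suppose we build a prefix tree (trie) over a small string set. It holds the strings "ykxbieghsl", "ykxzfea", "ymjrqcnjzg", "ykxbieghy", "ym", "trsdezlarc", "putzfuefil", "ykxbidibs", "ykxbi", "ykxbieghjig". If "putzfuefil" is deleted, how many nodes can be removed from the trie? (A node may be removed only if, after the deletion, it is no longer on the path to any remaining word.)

A node on "putzfuefil"'s path can go only if nothing else ends at it or branches off below it.
No other word shares any prefix with "putzfuefil", so all 10 of its nodes go.
Nodes removed: 10

10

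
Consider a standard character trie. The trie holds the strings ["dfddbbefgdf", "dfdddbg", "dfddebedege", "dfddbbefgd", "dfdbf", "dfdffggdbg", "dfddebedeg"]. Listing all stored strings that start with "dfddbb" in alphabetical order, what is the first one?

dfddbbefgd

DFS of the "dfddbb" subtree visits, in order: "dfddbbefgd", "dfddbbefgdf"
The 1st is dfddbbefgd.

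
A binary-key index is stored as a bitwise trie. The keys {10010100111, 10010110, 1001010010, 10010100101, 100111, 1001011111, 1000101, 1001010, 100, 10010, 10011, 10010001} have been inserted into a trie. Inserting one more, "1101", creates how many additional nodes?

3

Walking "1101" from the root, the first 1 characters ("1") follow existing edges; "1" is the first miss.
Each of the 3 remaining characters creates one node.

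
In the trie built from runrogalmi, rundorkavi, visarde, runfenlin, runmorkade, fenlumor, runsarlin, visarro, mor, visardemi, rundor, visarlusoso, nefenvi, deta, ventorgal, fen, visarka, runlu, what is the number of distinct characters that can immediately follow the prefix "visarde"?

The children of the "visarde" node are the distinct next characters among strings starting with "visarde".
Characters that immediately follow "visarde" among the stored strings: {m}.
That node has 1 child edge.

1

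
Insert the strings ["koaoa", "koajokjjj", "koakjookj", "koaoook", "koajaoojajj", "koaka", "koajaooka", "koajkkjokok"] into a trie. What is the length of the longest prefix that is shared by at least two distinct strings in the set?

Equivalently: take the maximum, over all pairs, of their longest common prefix length.
e.g. "koajaoojajj" and "koajaooka" share the prefix "koajaoo" of length 7; no pair shares a longer one.
Longest shared-prefix length: 7

7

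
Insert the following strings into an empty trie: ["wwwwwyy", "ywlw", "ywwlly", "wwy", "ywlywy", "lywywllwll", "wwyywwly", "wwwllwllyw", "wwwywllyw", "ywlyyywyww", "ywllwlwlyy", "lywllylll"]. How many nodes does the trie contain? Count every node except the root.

66

Count nodes per top-level branch (shared prefixes stored once):
  'l'-branch (lywllylll, lywywllwll): 16 nodes
  'w'-branch (wwwllwllyw, wwwwwyy, wwwywllyw, wwy, wwyywwly): 26 nodes
  'y'-branch (ywllwlwlyy, ywlw, ywlywy, ywlyyywyww, ywwlly): 24 nodes
Sum: 66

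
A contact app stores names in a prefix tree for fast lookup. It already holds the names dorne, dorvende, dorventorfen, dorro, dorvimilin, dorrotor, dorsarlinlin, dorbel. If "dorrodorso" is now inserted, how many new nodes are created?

The longest prefix of "dorrodorso" already in the trie is "dorro" (length 5).
Each of the 5 remaining characters creates one node.

5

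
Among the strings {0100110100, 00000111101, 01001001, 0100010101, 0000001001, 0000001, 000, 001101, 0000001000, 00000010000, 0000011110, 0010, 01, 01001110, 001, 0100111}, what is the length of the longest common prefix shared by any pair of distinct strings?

Look for the deepest trie node that still has at least two words in its subtree.
"0000001000" and "00000010000" agree on "0000001000" (10 characters) before diverging; nothing deeper is shared.
Longest shared-prefix length: 10

10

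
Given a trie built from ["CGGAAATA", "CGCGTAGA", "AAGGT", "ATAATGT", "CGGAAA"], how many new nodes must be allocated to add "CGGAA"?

"CGGAA" is already a full path in the trie; only an end-marker is added.
No new nodes are needed: 0.

0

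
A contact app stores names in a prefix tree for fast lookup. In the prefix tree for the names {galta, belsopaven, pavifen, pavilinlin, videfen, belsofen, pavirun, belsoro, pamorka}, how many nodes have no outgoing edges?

Leaves are exactly the stored words that no other stored word extends.
Those words: "belsofen", "belsopaven", "belsoro", "galta", "pamorka", "pavifen", "pavilinlin", "pavirun", "videfen"
Leaf count: 9

9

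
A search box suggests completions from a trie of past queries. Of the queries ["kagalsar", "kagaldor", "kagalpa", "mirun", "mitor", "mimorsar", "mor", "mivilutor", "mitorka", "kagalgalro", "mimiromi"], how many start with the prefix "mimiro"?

1

Filter for entries beginning with "mimiro":
Matches: "mimiromi"
Count: 1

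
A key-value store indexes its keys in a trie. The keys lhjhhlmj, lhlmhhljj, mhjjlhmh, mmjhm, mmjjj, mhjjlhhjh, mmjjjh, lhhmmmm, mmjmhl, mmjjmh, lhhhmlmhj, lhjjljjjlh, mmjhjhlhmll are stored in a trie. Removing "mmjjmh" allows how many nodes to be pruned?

2

Walk "mmjjmh" from the leaf back toward the root, removing each node that no remaining word uses.
The suffix "mh" (2 nodes) is used only by "mmjjmh"; the node for "mmjj" still has the child "j", so pruning stops there.
Nodes removed: 2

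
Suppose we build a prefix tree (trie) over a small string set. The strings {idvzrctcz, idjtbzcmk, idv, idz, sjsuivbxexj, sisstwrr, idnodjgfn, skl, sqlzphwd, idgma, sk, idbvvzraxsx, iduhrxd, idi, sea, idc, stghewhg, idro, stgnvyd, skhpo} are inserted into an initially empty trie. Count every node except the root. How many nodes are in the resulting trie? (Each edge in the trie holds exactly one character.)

Insert word by word; a character creates a node only if that edge doesn't already exist:
  "idvzrctcz" → 9 new (i, d, v, z, r, c, t, c, z)
  "idjtbzcmk" → prefix "id" already present; 7 new (j, t, b, z, c, m, k)
  "idv" → prefix "idv" already present; 0 new (none)
  "idz" → prefix "id" already present; 1 new (z)
  "sjsuivbxexj" → 11 new (s, j, s, u, i, v, b, x, e, x, j)
  "sisstwrr" → prefix "s" already present; 7 new (i, s, s, t, w, r, r)
  "idnodjgfn" → prefix "id" already present; 7 new (n, o, d, j, g, f, n)
  "skl" → prefix "s" already present; 2 new (k, l)
  "sqlzphwd" → prefix "s" already present; 7 new (q, l, z, p, h, w, d)
  "idgma" → prefix "id" already present; 3 new (g, m, a)
  "sk" → prefix "sk" already present; 0 new (none)
  "idbvvzraxsx" → prefix "id" already present; 9 new (b, v, v, z, r, a, x, s, x)
  "iduhrxd" → prefix "id" already present; 5 new (u, h, r, x, d)
  "idi" → prefix "id" already present; 1 new (i)
  "sea" → prefix "s" already present; 2 new (e, a)
  "idc" → prefix "id" already present; 1 new (c)
  "stghewhg" → prefix "s" already present; 7 new (t, g, h, e, w, h, g)
  "idro" → prefix "id" already present; 2 new (r, o)
  "stgnvyd" → prefix "stg" already present; 4 new (n, v, y, d)
  "skhpo" → prefix "sk" already present; 3 new (h, p, o)
Total nodes = 9 + 7 + 0 + 1 + 11 + 7 + 7 + 2 + 7 + 3 + 0 + 9 + 5 + 1 + 2 + 1 + 7 + 2 + 4 + 3 = 88

88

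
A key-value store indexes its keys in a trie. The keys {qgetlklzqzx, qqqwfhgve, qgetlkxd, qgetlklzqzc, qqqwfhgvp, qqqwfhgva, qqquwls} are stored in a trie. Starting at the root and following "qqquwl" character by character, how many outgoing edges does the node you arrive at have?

1

Walk "qqquwl" from the root, arriving at one node.
Characters that immediately follow "qqquwl" among the stored strings: {s}.
That node has 1 child edge.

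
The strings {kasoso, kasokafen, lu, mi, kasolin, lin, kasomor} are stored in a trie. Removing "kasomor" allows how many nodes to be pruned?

After clearing the end-marker at "kasomor", prune upward until reaching a node still needed by another word.
The suffix "mor" (3 nodes) is used only by "kasomor"; the node for "kaso" still has the child "s", so pruning stops there.
Nodes removed: 3

3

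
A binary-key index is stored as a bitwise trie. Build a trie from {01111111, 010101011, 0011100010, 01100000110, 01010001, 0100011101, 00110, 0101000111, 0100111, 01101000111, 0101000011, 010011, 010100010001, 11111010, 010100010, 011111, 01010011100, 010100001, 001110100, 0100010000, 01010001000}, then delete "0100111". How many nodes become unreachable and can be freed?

1

Walk "0100111" from the leaf back toward the root, removing each node that no remaining word uses.
The suffix "1" (1 node) is used only by "0100111"; "010011" is itself a stored word, so pruning stops there.
Nodes removed: 1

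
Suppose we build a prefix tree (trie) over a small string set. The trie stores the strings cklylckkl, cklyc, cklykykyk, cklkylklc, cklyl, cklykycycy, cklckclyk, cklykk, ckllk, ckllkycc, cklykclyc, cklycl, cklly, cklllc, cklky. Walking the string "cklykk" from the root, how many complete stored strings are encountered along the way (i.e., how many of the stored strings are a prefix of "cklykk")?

1

Check each prefix of "cklykk" against the stored set — each match is an end-marker on the path.
Prefixes of the query that are stored words: "cklykk"
Count: 1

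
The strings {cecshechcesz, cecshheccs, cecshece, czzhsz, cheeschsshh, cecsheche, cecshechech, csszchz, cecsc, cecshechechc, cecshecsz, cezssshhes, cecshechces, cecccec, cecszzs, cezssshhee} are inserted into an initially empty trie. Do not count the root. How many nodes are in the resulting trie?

62

For each word, the new-node count is its length minus the longest prefix already in the trie:
  "cecshechcesz" → 12 new (c, e, c, s, h, e, c, h, c, e, s, z)
  "cecshheccs" → prefix "cecsh" already present; 5 new (h, e, c, c, s)
  "cecshece" → prefix "cecshec" already present; 1 new (e)
  "czzhsz" → prefix "c" already present; 5 new (z, z, h, s, z)
  "cheeschsshh" → prefix "c" already present; 10 new (h, e, e, s, c, h, s, s, h, h)
  "cecsheche" → prefix "cecshech" already present; 1 new (e)
  "cecshechech" → prefix "cecsheche" already present; 2 new (c, h)
  "csszchz" → prefix "c" already present; 6 new (s, s, z, c, h, z)
  "cecsc" → prefix "cecs" already present; 1 new (c)
  "cecshechechc" → prefix "cecshechech" already present; 1 new (c)
  "cecshecsz" → prefix "cecshec" already present; 2 new (s, z)
  "cezssshhes" → prefix "ce" already present; 8 new (z, s, s, s, h, h, e, s)
  "cecshechces" → prefix "cecshechces" already present; 0 new (none)
  "cecccec" → prefix "cec" already present; 4 new (c, c, e, c)
  "cecszzs" → prefix "cecs" already present; 3 new (z, z, s)
  "cezssshhee" → prefix "cezssshhe" already present; 1 new (e)
Total nodes = 12 + 5 + 1 + 5 + 10 + 1 + 2 + 6 + 1 + 1 + 2 + 8 + 0 + 4 + 3 + 1 = 62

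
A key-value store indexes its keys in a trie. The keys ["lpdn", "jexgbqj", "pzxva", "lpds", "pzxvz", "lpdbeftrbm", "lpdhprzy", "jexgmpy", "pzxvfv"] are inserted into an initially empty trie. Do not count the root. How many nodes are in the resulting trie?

35

Insert word by word; a character creates a node only if that edge doesn't already exist:
  "lpdn" → 4 new (l, p, d, n)
  "jexgbqj" → 7 new (j, e, x, g, b, q, j)
  "pzxva" → 5 new (p, z, x, v, a)
  "lpds" → prefix "lpd" already present; 1 new (s)
  "pzxvz" → prefix "pzxv" already present; 1 new (z)
  "lpdbeftrbm" → prefix "lpd" already present; 7 new (b, e, f, t, r, b, m)
  "lpdhprzy" → prefix "lpd" already present; 5 new (h, p, r, z, y)
  "jexgmpy" → prefix "jexg" already present; 3 new (m, p, y)
  "pzxvfv" → prefix "pzxv" already present; 2 new (f, v)
Total nodes = 4 + 7 + 5 + 1 + 1 + 7 + 5 + 3 + 2 = 35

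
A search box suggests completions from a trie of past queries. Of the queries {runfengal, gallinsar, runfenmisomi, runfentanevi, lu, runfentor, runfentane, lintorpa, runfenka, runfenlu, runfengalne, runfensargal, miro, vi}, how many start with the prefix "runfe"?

Traverse to the node for "runfe", then collect every word in that subtree.
Words under "runfe": runfengal, runfengalne, runfenka, runfenlu, runfenmisomi, runfensargal, runfentane, runfentanevi, runfentor
Count: 9

9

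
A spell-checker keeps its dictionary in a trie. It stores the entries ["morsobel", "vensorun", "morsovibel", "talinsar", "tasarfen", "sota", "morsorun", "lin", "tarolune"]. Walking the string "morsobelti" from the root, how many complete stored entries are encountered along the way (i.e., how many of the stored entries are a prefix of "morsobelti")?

1

Walk "morsobelti" from the root; an end-of-word marker is hit whenever a stored word is a prefix of "morsobelti".
Prefixes of the query that are stored words: "morsobel"
Count: 1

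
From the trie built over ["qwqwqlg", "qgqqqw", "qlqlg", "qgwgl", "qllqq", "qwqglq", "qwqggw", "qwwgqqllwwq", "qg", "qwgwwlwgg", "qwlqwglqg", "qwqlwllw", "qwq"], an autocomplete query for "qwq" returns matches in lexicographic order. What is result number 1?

qwq

Words with prefix "qwq", in lexicographic order: "qwq", "qwqggw", "qwqglq", "qwqlwllw", "qwqwqlg"
The 1st is qwq.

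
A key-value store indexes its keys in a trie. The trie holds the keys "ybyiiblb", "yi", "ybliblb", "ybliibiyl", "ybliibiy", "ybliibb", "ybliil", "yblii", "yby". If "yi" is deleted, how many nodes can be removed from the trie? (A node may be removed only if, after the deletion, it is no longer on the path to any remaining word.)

1

A node on "yi"'s path can go only if nothing else ends at it or branches off below it.
The suffix "i" (1 node) is used only by "yi"; the node for "y" still has the child "b", so pruning stops there.
Nodes removed: 1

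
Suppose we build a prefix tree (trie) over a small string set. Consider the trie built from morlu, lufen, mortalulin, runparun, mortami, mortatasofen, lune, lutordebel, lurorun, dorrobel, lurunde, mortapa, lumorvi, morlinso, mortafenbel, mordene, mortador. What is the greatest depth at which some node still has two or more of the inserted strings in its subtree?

Equivalently: take the maximum, over all pairs, of their longest common prefix length.
e.g. "mortador" and "mortafenbel" share the prefix "morta" of length 5; no pair shares a longer one.
Longest shared-prefix length: 5

5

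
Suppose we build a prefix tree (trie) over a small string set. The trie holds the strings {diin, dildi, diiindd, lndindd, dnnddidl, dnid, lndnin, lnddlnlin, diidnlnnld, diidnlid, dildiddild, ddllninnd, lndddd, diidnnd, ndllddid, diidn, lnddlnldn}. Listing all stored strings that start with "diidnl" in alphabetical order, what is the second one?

diidnlnnld

Words with prefix "diidnl", in lexicographic order: "diidnlid", "diidnlnnld"
Position 2: diidnlnnld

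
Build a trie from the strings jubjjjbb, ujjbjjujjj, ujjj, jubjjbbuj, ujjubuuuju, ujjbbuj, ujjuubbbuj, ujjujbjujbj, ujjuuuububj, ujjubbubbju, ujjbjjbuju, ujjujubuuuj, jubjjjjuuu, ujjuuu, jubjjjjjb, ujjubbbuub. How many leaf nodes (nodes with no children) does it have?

15

Leaves are exactly the stored words that no other stored word extends.
Those words: "jubjjbbuj", "jubjjjbb", "jubjjjjjb", "jubjjjjuuu", "ujjbbuj", "ujjbjjbuju", "ujjbjjujjj", "ujjj", "ujjubbbuub", "ujjubbubbju", "ujjubuuuju", "ujjujbjujbj", "ujjujubuuuj", "ujjuubbbuj", "ujjuuuububj"
Leaf count: 15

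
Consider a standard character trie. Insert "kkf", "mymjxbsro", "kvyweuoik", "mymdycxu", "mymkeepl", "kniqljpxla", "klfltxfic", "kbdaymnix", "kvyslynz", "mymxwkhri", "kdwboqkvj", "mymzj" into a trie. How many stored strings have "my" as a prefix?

5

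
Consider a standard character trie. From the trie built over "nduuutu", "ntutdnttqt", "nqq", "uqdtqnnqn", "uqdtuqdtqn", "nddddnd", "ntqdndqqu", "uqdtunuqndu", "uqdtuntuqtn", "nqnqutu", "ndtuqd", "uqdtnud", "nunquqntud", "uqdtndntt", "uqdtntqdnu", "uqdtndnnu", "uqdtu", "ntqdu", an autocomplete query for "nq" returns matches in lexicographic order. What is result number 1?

nqnqutu

Filter for "nq…" and sort: "nqnqutu", "nqq"
Position 1: nqnqutu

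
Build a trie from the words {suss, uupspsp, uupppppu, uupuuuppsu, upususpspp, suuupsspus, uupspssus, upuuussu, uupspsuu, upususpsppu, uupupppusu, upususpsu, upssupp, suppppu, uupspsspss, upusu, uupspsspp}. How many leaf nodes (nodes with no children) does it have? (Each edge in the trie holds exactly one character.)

Leaves are exactly the stored words that no other stored word extends.
Those words: "suppppu", "suss", "suuupsspus", "upssupp", "upususpsppu", "upususpsu", "upuuussu", "uupppppu", "uupspsp", "uupspsspp", "uupspsspss", "uupspssus", "uupspsuu", "uupupppusu", "uupuuuppsu"
Leaf count: 15

15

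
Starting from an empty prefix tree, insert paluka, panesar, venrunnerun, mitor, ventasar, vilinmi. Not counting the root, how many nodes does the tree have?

38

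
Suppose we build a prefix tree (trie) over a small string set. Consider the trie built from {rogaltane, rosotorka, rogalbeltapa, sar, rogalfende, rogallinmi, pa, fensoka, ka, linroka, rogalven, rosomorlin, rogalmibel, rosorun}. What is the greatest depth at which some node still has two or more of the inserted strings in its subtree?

Equivalently: take the maximum, over all pairs, of their longest common prefix length.
"rogalbeltapa" and "rogalfende" agree on "rogal" (5 characters) before diverging; nothing deeper is shared.
Longest shared-prefix length: 5

5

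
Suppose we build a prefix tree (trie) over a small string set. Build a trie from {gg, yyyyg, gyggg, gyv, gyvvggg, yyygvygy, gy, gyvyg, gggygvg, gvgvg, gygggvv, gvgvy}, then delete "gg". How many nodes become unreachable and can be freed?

0

A node on "gg"'s path can go only if nothing else ends at it or branches off below it.
Every node on "gg" is still needed (e.g. by "gggygvg"), so nothing is freed.
Nodes removed: 0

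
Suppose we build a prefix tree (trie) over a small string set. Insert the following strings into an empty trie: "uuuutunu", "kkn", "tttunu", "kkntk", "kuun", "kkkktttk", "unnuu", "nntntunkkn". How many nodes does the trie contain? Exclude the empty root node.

42

Insert word by word; a character creates a node only if that edge doesn't already exist:
  "uuuutunu" → 8 new (u, u, u, u, t, u, n, u)
  "kkn" → 3 new (k, k, n)
  "tttunu" → 6 new (t, t, t, u, n, u)
  "kkntk" → prefix "kkn" already present; 2 new (t, k)
  "kuun" → prefix "k" already present; 3 new (u, u, n)
  "kkkktttk" → prefix "kk" already present; 6 new (k, k, t, t, t, k)
  "unnuu" → prefix "u" already present; 4 new (n, n, u, u)
  "nntntunkkn" → 10 new (n, n, t, n, t, u, n, k, k, n)
Total nodes = 8 + 3 + 6 + 2 + 3 + 6 + 4 + 10 = 42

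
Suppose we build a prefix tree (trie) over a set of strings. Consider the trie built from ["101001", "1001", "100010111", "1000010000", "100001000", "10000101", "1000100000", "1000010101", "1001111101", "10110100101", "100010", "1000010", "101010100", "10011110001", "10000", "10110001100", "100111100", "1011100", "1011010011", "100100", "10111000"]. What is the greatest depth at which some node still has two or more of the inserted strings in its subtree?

9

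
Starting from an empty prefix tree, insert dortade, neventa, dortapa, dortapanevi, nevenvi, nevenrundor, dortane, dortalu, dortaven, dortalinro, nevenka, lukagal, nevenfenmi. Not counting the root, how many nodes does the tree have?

53

Trace insertions, counting only characters that open a new branch:
  "dortade" → 7 new (d, o, r, t, a, d, e)
  "neventa" → 7 new (n, e, v, e, n, t, a)
  "dortapa" → prefix "dorta" already present; 2 new (p, a)
  "dortapanevi" → prefix "dortapa" already present; 4 new (n, e, v, i)
  "nevenvi" → prefix "neven" already present; 2 new (v, i)
  "nevenrundor" → prefix "neven" already present; 6 new (r, u, n, d, o, r)
  "dortane" → prefix "dorta" already present; 2 new (n, e)
  "dortalu" → prefix "dorta" already present; 2 new (l, u)
  "dortaven" → prefix "dorta" already present; 3 new (v, e, n)
  "dortalinro" → prefix "dortal" already present; 4 new (i, n, r, o)
  "nevenka" → prefix "neven" already present; 2 new (k, a)
  "lukagal" → 7 new (l, u, k, a, g, a, l)
  "nevenfenmi" → prefix "neven" already present; 5 new (f, e, n, m, i)
Total nodes = 7 + 7 + 2 + 4 + 2 + 6 + 2 + 2 + 3 + 4 + 2 + 7 + 5 = 53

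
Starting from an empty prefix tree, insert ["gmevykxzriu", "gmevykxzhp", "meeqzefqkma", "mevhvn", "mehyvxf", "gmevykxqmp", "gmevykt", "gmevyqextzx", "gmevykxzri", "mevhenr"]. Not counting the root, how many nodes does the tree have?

46

Trace insertions, counting only characters that open a new branch:
  "gmevykxzriu" → 11 new (g, m, e, v, y, k, x, z, r, i, u)
  "gmevykxzhp" → prefix "gmevykxz" already present; 2 new (h, p)
  "meeqzefqkma" → 11 new (m, e, e, q, z, e, f, q, k, m, a)
  "mevhvn" → prefix "me" already present; 4 new (v, h, v, n)
  "mehyvxf" → prefix "me" already present; 5 new (h, y, v, x, f)
  "gmevykxqmp" → prefix "gmevykx" already present; 3 new (q, m, p)
  "gmevykt" → prefix "gmevyk" already present; 1 new (t)
  "gmevyqextzx" → prefix "gmevy" already present; 6 new (q, e, x, t, z, x)
  "gmevykxzri" → prefix "gmevykxzri" already present; 0 new (none)
  "mevhenr" → prefix "mevh" already present; 3 new (e, n, r)
Total nodes = 11 + 2 + 11 + 4 + 5 + 3 + 1 + 6 + 0 + 3 = 46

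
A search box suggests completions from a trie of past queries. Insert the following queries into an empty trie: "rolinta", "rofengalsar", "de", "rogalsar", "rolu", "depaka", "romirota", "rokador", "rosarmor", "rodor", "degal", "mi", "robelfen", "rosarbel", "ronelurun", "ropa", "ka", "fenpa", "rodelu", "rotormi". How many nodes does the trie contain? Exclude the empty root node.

87

Insert word by word; a character creates a node only if that edge doesn't already exist:
  "rolinta" → 7 new (r, o, l, i, n, t, a)
  "rofengalsar" → prefix "ro" already present; 9 new (f, e, n, g, a, l, s, a, r)
  "de" → 2 new (d, e)
  "rogalsar" → prefix "ro" already present; 6 new (g, a, l, s, a, r)
  "rolu" → prefix "rol" already present; 1 new (u)
  "depaka" → prefix "de" already present; 4 new (p, a, k, a)
  "romirota" → prefix "ro" already present; 6 new (m, i, r, o, t, a)
  "rokador" → prefix "ro" already present; 5 new (k, a, d, o, r)
  "rosarmor" → prefix "ro" already present; 6 new (s, a, r, m, o, r)
  "rodor" → prefix "ro" already present; 3 new (d, o, r)
  "degal" → prefix "de" already present; 3 new (g, a, l)
  "mi" → 2 new (m, i)
  "robelfen" → prefix "ro" already present; 6 new (b, e, l, f, e, n)
  "rosarbel" → prefix "rosar" already present; 3 new (b, e, l)
  "ronelurun" → prefix "ro" already present; 7 new (n, e, l, u, r, u, n)
  "ropa" → prefix "ro" already present; 2 new (p, a)
  "ka" → 2 new (k, a)
  "fenpa" → 5 new (f, e, n, p, a)
  "rodelu" → prefix "rod" already present; 3 new (e, l, u)
  "rotormi" → prefix "ro" already present; 5 new (t, o, r, m, i)
Total nodes = 7 + 9 + 2 + 6 + 1 + 4 + 6 + 5 + 6 + 3 + 3 + 2 + 6 + 3 + 7 + 2 + 2 + 5 + 3 + 5 = 87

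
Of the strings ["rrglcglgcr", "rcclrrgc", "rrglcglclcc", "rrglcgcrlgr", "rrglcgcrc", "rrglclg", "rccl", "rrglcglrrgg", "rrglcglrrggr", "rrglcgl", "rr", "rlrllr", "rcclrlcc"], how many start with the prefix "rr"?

Filter for entries beginning with "rr":
Matches: "rr", "rrglcgcrc", "rrglcgcrlgr", "rrglcgl", "rrglcglclcc", "rrglcglgcr", "rrglcglrrgg", "rrglcglrrggr", "rrglclg"
Count: 9

9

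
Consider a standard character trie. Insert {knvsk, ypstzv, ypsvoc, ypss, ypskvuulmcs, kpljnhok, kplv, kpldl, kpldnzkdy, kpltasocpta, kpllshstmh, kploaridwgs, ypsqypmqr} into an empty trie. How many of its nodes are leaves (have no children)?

Leaves are exactly the stored words that no other stored word extends.
Those words: "knvsk", "kpldl", "kpldnzkdy", "kpljnhok", "kpllshstmh", "kploaridwgs", "kpltasocpta", "kplv", "ypskvuulmcs", "ypsqypmqr", "ypss", "ypstzv", "ypsvoc"
Leaf count: 13

13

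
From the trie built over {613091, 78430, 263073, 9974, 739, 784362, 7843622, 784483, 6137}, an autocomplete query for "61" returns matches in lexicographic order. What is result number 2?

Words with prefix "61", in lexicographic order: "613091", "6137"
The 2nd is 6137.

6137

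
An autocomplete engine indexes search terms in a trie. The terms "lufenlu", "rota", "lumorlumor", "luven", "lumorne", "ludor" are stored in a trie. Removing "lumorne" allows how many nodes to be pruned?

A node on "lumorne"'s path can go only if nothing else ends at it or branches off below it.
The suffix "ne" (2 nodes) is used only by "lumorne"; the node for "lumor" still has the child "l", so pruning stops there.
Nodes removed: 2

2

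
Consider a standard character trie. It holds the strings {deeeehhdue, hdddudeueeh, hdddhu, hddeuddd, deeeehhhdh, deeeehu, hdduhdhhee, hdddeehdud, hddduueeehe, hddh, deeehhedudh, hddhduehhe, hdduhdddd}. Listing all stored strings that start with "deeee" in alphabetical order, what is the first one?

DFS of the "deeee" subtree visits, in order: "deeeehhdue", "deeeehhhdh", "deeeehu"
The 1st is deeeehhdue.

deeeehhdue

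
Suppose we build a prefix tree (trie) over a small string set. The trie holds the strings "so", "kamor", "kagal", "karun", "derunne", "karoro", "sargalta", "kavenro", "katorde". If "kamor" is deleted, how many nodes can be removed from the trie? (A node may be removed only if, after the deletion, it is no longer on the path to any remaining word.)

Walk "kamor" from the leaf back toward the root, removing each node that no remaining word uses.
The suffix "mor" (3 nodes) is used only by "kamor"; the node for "ka" still has the child "g", so pruning stops there.
Nodes removed: 3

3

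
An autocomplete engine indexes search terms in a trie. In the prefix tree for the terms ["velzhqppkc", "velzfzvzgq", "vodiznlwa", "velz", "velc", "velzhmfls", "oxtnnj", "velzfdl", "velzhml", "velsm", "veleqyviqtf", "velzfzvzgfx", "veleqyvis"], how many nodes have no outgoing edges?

12

Leaves are exactly the stored words that no other stored word extends.
Those words: "oxtnnj", "velc", "veleqyviqtf", "veleqyvis", "velsm", "velzfdl", "velzfzvzgfx", "velzfzvzgq", "velzhmfls", "velzhml", "velzhqppkc", "vodiznlwa"
Leaf count: 12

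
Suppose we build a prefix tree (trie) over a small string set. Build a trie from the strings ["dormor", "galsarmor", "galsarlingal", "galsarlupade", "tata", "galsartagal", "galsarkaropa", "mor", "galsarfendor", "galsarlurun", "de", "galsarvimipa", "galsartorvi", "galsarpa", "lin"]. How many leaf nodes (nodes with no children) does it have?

A leaf is a node with no children — equivalently, the end of a word that is not a proper prefix of any other stored word.
Those words: "de", "dormor", "galsarfendor", "galsarkaropa", "galsarlingal", "galsarlupade", "galsarlurun", "galsarmor", "galsarpa", "galsartagal", "galsartorvi", "galsarvimipa", "lin", "mor", "tata"
Leaf count: 15

15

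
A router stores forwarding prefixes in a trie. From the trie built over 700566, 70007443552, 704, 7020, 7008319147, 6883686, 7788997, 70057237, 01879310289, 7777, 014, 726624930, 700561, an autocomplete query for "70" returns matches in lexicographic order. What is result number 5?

DFS of the "70" subtree visits, in order: "70007443552", "700561", "700566", "70057237", "7008319147", "7020", "704"
The 5th is 7008319147.

7008319147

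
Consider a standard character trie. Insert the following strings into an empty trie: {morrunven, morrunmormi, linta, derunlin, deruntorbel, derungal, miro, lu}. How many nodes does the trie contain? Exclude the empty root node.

40

Trace insertions, counting only characters that open a new branch:
  "morrunven" → 9 new (m, o, r, r, u, n, v, e, n)
  "morrunmormi" → prefix "morrun" already present; 5 new (m, o, r, m, i)
  "linta" → 5 new (l, i, n, t, a)
  "derunlin" → 8 new (d, e, r, u, n, l, i, n)
  "deruntorbel" → prefix "derun" already present; 6 new (t, o, r, b, e, l)
  "derungal" → prefix "derun" already present; 3 new (g, a, l)
  "miro" → prefix "m" already present; 3 new (i, r, o)
  "lu" → prefix "l" already present; 1 new (u)
Total nodes = 9 + 5 + 5 + 8 + 6 + 3 + 3 + 1 = 40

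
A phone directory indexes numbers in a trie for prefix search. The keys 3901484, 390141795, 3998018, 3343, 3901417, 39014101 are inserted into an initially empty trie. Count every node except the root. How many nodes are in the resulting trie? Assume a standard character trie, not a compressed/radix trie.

21

For each word, the new-node count is its length minus the longest prefix already in the trie:
  "3901484" → 7 new (3, 9, 0, 1, 4, 8, 4)
  "390141795" → prefix "39014" already present; 4 new (1, 7, 9, 5)
  "3998018" → prefix "39" already present; 5 new (9, 8, 0, 1, 8)
  "3343" → prefix "3" already present; 3 new (3, 4, 3)
  "3901417" → prefix "3901417" already present; 0 new (none)
  "39014101" → prefix "390141" already present; 2 new (0, 1)
Total nodes = 7 + 4 + 5 + 3 + 0 + 2 = 21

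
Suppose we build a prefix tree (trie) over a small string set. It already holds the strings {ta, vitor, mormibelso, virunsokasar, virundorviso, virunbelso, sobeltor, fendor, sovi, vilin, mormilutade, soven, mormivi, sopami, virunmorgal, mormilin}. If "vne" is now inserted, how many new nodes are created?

2

Walking "vne" from the root, the first 1 characters ("v") follow existing edges; "n" is the first miss.
So 3 − 1 = 2 new nodes.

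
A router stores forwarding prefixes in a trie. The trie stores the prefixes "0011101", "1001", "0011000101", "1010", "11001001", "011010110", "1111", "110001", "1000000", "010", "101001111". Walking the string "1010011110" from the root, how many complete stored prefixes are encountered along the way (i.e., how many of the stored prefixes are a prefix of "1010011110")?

Check each prefix of "1010011110" against the stored set — each match is an end-marker on the path.
Prefixes of the query that are stored words: "1010", "101001111"
Count: 2

2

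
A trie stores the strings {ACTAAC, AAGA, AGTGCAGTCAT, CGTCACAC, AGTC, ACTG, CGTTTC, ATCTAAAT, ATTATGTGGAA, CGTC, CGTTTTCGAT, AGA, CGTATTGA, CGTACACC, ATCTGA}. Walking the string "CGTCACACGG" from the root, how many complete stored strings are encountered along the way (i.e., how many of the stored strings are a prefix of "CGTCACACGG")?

Walk "CGTCACACGG" from the root; an end-of-word marker is hit whenever a stored word is a prefix of "CGTCACACGG".
Prefixes of the query that are stored words: "CGTC", "CGTCACAC"
Count: 2

2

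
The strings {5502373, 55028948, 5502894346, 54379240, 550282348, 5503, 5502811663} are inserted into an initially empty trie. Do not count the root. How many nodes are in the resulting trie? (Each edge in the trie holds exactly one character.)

31

Trie structure (* marks end of a word):
(root)
└─ 5
   ├─ 4
   │  └─ 3
   │     └─ 7
   │        └─ 9
   │           └─ 2
   │              └─ 4
   │                 └─ 0 *
   └─ 5
      └─ 0
         ├─ 2
         │  ├─ 3
         │  │  └─ 7
         │  │     └─ 3 *
         │  └─ 8
         │     ├─ 1
         │     │  └─ 1
         │     │     └─ 6
         │     │        └─ 6
         │     │           └─ 3 *
         │     ├─ 2
         │     │  └─ 3
         │     │     └─ 4
         │     │        └─ 8 *
         │     └─ 9
         │        └─ 4
         │           ├─ 3
         │           │  └─ 4
         │           │     └─ 6 *
         │           └─ 8 *
         └─ 3 *
Counting every labelled node above: 31.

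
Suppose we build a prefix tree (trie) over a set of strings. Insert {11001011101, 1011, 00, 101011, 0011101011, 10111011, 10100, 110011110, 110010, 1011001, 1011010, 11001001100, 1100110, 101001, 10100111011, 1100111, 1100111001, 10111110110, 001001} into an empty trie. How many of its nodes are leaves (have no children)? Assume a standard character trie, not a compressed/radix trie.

Leaves are exactly the stored words that no other stored word extends.
Those words: "001001", "0011101011", "10100111011", "101011", "1011001", "1011010", "10111011", "10111110110", "11001001100", "11001011101", "1100110", "1100111001", "110011110"
Leaf count: 13

13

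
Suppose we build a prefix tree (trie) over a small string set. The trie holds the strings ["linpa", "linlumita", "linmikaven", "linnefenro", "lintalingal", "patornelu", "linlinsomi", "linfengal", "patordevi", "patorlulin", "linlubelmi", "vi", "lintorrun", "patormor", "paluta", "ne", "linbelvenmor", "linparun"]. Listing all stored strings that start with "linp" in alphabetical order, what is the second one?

Filter for "linp…" and sort: "linpa", "linparun"
Position 2: linparun

linparun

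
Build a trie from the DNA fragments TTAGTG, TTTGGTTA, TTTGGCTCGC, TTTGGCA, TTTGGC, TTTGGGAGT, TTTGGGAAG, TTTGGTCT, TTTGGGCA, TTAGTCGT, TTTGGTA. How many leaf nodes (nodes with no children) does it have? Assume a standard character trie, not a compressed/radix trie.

10

Leaves are exactly the stored words that no other stored word extends.
Those words: "TTAGTCGT", "TTAGTG", "TTTGGCA", "TTTGGCTCGC", "TTTGGGAAG", "TTTGGGAGT", "TTTGGGCA", "TTTGGTA", "TTTGGTCT", "TTTGGTTA"
Leaf count: 10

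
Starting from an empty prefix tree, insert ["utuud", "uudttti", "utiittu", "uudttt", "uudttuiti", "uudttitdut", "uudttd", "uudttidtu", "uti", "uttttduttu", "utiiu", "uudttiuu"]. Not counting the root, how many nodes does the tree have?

Trie structure (* marks end of a word):
(root)
└─ u
   ├─ t
   │  ├─ i *
   │  │  └─ i
   │  │     ├─ t
   │  │     │  └─ t
   │  │     │     └─ u *
   │  │     └─ u *
   │  ├─ t
   │  │  └─ t
   │  │     └─ t
   │  │        └─ d
   │  │           └─ u
   │  │              └─ t
   │  │                 └─ t
   │  │                    └─ u *
   │  └─ u
   │     └─ u
   │        └─ d *
   └─ u
      └─ d
         └─ t
            └─ t
               ├─ d *
               ├─ i
               │  ├─ d
               │  │  └─ t
               │  │     └─ u *
               │  ├─ t
               │  │  └─ d
               │  │     └─ u
               │  │        └─ t *
               │  └─ u
               │     └─ u *
               ├─ t *
               │  └─ i *
               └─ u
                  └─ i
                     └─ t
                        └─ i *
Counting every labelled node above: 40.

40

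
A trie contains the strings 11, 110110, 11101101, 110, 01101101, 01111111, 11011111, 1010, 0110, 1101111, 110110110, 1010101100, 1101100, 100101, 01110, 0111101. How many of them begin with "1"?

11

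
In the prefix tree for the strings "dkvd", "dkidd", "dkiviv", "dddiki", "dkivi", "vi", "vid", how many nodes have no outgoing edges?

A leaf is a node with no children — equivalently, the end of a word that is not a proper prefix of any other stored word.
Those words: "dddiki", "dkidd", "dkiviv", "dkvd", "vid"
Leaf count: 5

5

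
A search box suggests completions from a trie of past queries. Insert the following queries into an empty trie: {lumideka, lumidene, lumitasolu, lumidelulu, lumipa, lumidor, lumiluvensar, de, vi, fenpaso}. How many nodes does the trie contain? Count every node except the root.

43

Insert word by word; a character creates a node only if that edge doesn't already exist:
  "lumideka" → 8 new (l, u, m, i, d, e, k, a)
  "lumidene" → prefix "lumide" already present; 2 new (n, e)
  "lumitasolu" → prefix "lumi" already present; 6 new (t, a, s, o, l, u)
  "lumidelulu" → prefix "lumide" already present; 4 new (l, u, l, u)
  "lumipa" → prefix "lumi" already present; 2 new (p, a)
  "lumidor" → prefix "lumid" already present; 2 new (o, r)
  "lumiluvensar" → prefix "lumi" already present; 8 new (l, u, v, e, n, s, a, r)
  "de" → 2 new (d, e)
  "vi" → 2 new (v, i)
  "fenpaso" → 7 new (f, e, n, p, a, s, o)
Total nodes = 8 + 2 + 6 + 4 + 2 + 2 + 8 + 2 + 2 + 7 = 43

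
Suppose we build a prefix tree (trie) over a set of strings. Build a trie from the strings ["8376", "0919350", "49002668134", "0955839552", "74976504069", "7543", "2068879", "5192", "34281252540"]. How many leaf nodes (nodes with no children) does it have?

9

A leaf is a node with no children — equivalently, the end of a word that is not a proper prefix of any other stored word.
Those words: "0919350", "0955839552", "2068879", "34281252540", "49002668134", "5192", "74976504069", "7543", "8376"
Leaf count: 9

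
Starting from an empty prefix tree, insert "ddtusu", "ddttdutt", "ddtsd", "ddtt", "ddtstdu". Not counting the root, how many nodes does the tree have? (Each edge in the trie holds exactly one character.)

16

Count nodes per top-level branch (shared prefixes stored once):
  'd'-branch (ddtsd, ddtstdu, ddtt, ddttdutt, ddtusu): 16 nodes
Sum: 16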